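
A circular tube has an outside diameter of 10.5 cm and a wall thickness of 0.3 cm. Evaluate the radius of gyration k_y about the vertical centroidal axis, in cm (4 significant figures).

k_y ≈ 3.608 cm

Treat the section as a set of non-overlapping primitives; coordinates are from the bounding-box lower-left.
Outer circle: ⌀10.5, A = 86.5901 cm², x = 5.25 cm, Ī = 596.66 cm⁴.
Bore (subtracted): ⌀9.9, A = 76.9769 cm², x = 5.25 cm, Ī = 471.531 cm⁴.
By symmetry the centroid is at mid-width, x̄ = 5.25 cm.
All pieces are centred on the vertical centroidal axis, so I = ΣĪ (holes subtracted) = 125.129 cm⁴.
Radius of gyration: k = √(I/A) = √(125.129 / 9.61327) = 3.6078 cm.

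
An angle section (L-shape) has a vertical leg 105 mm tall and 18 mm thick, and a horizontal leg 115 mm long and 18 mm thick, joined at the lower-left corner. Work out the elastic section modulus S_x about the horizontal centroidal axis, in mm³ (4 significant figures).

Decompose the section into non-overlapping parts with the origin at the bottom-left of its bounding rectangle.
Vertical leg: 18 × 105, A = 1 890 mm², y = 52.5 mm, Ī = 1 736 438 mm⁴.
Horizontal leg (remainder): 97 × 18, A = 1 746 mm², y = 9 mm, Ī = 47 142 mm⁴.
Centroid: ȳ = ΣA·y / ΣA = 31.6114 mm.
Transfer each piece to the horizontal centroidal axis using Ī + A·d² with d = y − 31.6114:
  vertical leg: d = 20.8886 mm → contributes +2 561 109 mm⁴
  horizontal leg (remainder): d = -22.6114 mm → contributes +939 828 mm⁴
Total I = 3 500 937 mm⁴.
Extreme fibre distance c = 73.3886 mm; S = I/c = 47704.1 mm³.

S_x ≈ 4.770 × 10⁴ mm³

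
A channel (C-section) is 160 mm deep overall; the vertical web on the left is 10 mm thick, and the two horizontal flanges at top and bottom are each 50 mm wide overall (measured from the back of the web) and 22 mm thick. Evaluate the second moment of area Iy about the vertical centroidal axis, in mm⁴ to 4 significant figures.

Decompose the section into non-overlapping parts with the origin at the bottom-left of its bounding rectangle.
Web: 10 × 160, A = 1 600 mm², x = 5 mm, Ī = 13333.3 mm⁴.
Top flange (beyond web): 40 × 22, A = 880 mm², x = 30 mm, Ī = 117 333 mm⁴.
Bottom flange (beyond web): 40 × 22, A = 880 mm², x = 30 mm, Ī = 117 333 mm⁴.
Centroid: x̄ = ΣA·x / ΣA = 18.0952 mm.
Transfer each piece to the vertical centroidal axis using Ī + A·d² with d = x − 18.0952:
  web: d = -13.0952 mm → contributes +287 710 mm⁴
  top flange (beyond web): d = 11.9048 mm → contributes +242 050 mm⁴
  bottom flange (beyond web): d = 11.9048 mm → contributes +242 050 mm⁴
Total I = 771 810 mm⁴.

Iy ≈ 7.718 × 10⁵ mm⁴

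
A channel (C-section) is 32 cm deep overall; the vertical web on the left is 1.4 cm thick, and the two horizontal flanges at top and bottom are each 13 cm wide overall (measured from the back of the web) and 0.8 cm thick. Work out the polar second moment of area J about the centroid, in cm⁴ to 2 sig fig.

Treat the section as a set of non-overlapping primitives; coordinates are from the bounding-box lower-left.
Web: 1.4 × 32, A = 44.8 cm², y = 16 cm, Ī = 3 823 cm⁴.
Top flange (beyond web): 11.6 × 0.8, A = 9.28 cm², y = 31.6 cm, Ī = 0.4949 cm⁴.
Bottom flange (beyond web): 11.6 × 0.8, A = 9.28 cm², y = 0.4 cm, Ī = 0.4949 cm⁴.
By symmetry the centroid is at mid-height, ȳ = 16 cm.
Transfer each piece to the centroidal x-axis using Ī + A·d² with d = y − 16:
  web: d = 0 cm → contributes +3 823 cm⁴
  top flange (beyond web): d = 15.6 cm → contributes +2 259 cm⁴
  bottom flange (beyond web): d = -15.6 cm → contributes +2 259 cm⁴
Total I = 8 341 cm⁴.
For the y-axis: x̄ = 2.604 cm.
Repeating about the centroidal y-axis gives I_y = 769.9 cm⁴.
Polar second moment: J = I_x + I_y = 9 111 cm⁴.

J ≈ 9100 cm⁴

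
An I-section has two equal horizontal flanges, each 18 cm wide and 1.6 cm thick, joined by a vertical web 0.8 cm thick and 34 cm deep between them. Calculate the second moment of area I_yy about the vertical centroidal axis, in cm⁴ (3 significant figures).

Break the section into simple shapes (no overlaps), measuring from the bottom-left corner of the bounding box.
Bottom flange: 18 × 1.6, A = 28.8 cm², x = 9 cm, Ī = 777.6 cm⁴.
Web: 0.8 × 34, A = 27.2 cm², x = 9 cm, Ī = 1.4507 cm⁴.
Top flange: 18 × 1.6, A = 28.8 cm², x = 9 cm, Ī = 777.6 cm⁴.
By symmetry the centroid is at mid-width, x̄ = 9 cm.
All pieces are centred on the vertical centroidal axis, so I = ΣĪ = 1556.7 cm⁴.

I_yy ≈ 1560 cm⁴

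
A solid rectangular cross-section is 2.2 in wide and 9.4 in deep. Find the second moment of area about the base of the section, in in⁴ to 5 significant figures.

I_base ≈ 609.09 in⁴

The section: 2.2 × 9.4, A = 20.68 in², y = 4.7 in, Ī = 152.2737 in⁴.
Transfer it to a horizontal axis along the bottom face using Ī + A·d² with d = y − 0:
  the section: d = 4.7 in → contributes +609.0949 in⁴
Total I = 609.0949 in⁴.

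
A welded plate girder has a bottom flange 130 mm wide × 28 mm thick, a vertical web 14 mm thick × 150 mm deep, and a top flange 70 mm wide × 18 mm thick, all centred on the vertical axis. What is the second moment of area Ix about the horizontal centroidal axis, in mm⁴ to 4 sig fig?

Decompose the section into non-overlapping parts with the origin at the bottom-left of its bounding rectangle.
Bottom plate: 130 × 28, A = 3 640 mm², y = 14 mm, Ī = 237 813 mm⁴.
Web plate: 14 × 150, A = 2 100 mm², y = 103 mm, Ī = 3 937 500 mm⁴.
Top plate: 70 × 18, A = 1 260 mm², y = 187 mm, Ī = 34 020 mm⁴.
Centroid: ȳ = ΣA·y / ΣA = 71.84 mm.
Transfer each piece to the horizontal centroidal axis using Ī + A·d² with d = y − 71.84:
  bottom plate: d = -57.84 mm → contributes +12 415 308 mm⁴
  web plate: d = 31.16 mm → contributes +5 976 486 mm⁴
  top plate: d = 115.16 mm → contributes +16 743 920 mm⁴
Total I = 35 135 714 mm⁴.

Ix ≈ 3.514 × 10⁷ mm⁴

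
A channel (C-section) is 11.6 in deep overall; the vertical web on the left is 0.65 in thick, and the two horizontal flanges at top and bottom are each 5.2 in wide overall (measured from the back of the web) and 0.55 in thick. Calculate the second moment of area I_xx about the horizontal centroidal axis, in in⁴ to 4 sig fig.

I_xx ≈ 237.5 in⁴

Treat the section as a set of non-overlapping primitives; coordinates are from the bounding-box lower-left.
Web: 0.65 × 11.6, A = 7.54 in², y = 5.8 in, Ī = 84.5485 in⁴.
Top flange (beyond web): 4.55 × 0.55, A = 2.5025 in², y = 11.325 in, Ī = 0.0630839 in⁴.
Bottom flange (beyond web): 4.55 × 0.55, A = 2.5025 in², y = 0.275 in, Ī = 0.0630839 in⁴.
By symmetry the centroid is at mid-height, ȳ = 5.8 in.
Transfer each piece to the horizontal centroidal axis using Ī + A·d² with d = y − 5.8:
  web: d = 0 in → contributes +84.5485 in⁴
  top flange (beyond web): d = 5.525 in → contributes +76.4535 in⁴
  bottom flange (beyond web): d = -5.525 in → contributes +76.4535 in⁴
Total I = 237.455 in⁴.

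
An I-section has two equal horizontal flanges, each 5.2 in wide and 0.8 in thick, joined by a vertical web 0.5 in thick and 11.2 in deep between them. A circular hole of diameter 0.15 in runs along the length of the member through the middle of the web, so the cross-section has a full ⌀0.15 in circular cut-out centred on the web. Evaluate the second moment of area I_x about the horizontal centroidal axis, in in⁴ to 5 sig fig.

I_x ≈ 358.50 in⁴

Treat the section as a set of non-overlapping primitives; coordinates are from the bounding-box lower-left.
Bottom flange: 5.2 × 0.8, A = 4.16 in², y = 0.4 in, Ī = 0.2218667 in⁴.
Web: 0.5 × 11.2, A = 5.6 in², y = 6.4 in, Ī = 58.53867 in⁴.
Top flange: 5.2 × 0.8, A = 4.16 in², y = 12.4 in, Ī = 0.2218667 in⁴.
Hole (subtracted): ⌀0.15, A = 0.01767146 in², y = 6.4 in, Ī = 0.00002485049 in⁴.
By symmetry the centroid is at mid-height, ȳ = 6.4 in.
Transfer each piece to the horizontal centroidal axis using Ī + A·d² with d = y − 6.4:
  bottom flange: d = -6 in → contributes +149.9819 in⁴
  web: d = 0 in → contributes +58.53867 in⁴
  top flange: d = 6 in → contributes +149.9819 in⁴
  hole: d = 0 in → contributes −0.00002485049 in⁴
Total I = 358.5024 in⁴.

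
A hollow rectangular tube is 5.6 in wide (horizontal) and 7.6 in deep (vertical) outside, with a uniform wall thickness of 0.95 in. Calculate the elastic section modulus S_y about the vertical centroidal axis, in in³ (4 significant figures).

S_y ≈ 31.13 in³

Treat the section as a set of non-overlapping primitives; coordinates are from the bounding-box lower-left.
Outer rectangle: 5.6 × 7.6, A = 42.56 in², x = 2.8 in, Ī = 111.223 in⁴.
Inner void (subtracted): 3.7 × 5.7, A = 21.09 in², x = 2.8 in, Ī = 24.0602 in⁴.
By symmetry the centroid is at mid-width, x̄ = 2.8 in.
All pieces are centred on the vertical centroidal axis, so I = ΣĪ (holes subtracted) = 87.1633 in⁴.
Extreme fibre distance c = 2.8 in; S = I/c = 31.1297 in³.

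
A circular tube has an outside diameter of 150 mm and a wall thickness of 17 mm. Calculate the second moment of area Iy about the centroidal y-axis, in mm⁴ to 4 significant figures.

Break the section into simple shapes (no overlaps), measuring from the bottom-left corner of the bounding box.
Outer circle: ⌀150, A = 17671.5 mm², x = 75 mm, Ī = 24 850 489 mm⁴.
Bore (subtracted): ⌀116, A = 10568.3 mm², x = 75 mm, Ī = 8 887 955 mm⁴.
By symmetry the centroid is at mid-width, x̄ = 75 mm.
All pieces are centred on the centroidal y-axis, so I = ΣĪ (holes subtracted) = 15 962 534 mm⁴.

Iy ≈ 1.596 × 10⁷ mm⁴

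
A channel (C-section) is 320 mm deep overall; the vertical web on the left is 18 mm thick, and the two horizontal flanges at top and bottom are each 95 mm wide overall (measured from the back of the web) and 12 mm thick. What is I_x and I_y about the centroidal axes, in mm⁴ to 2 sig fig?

I_x ≈ 9.3 × 10⁷ mm⁴, I_y ≈ 4.2 × 10⁶ mm⁴

Decompose the section into non-overlapping parts with the origin at the bottom-left of its bounding rectangle.
Web: 18 × 320, A = 5 760 mm², y = 160 mm, Ī = 49 152 000 mm⁴.
Top flange (beyond web): 77 × 12, A = 924 mm², y = 314 mm, Ī = 11 088 mm⁴.
Bottom flange (beyond web): 77 × 12, A = 924 mm², y = 6 mm, Ī = 11 088 mm⁴.
By symmetry the centroid is at mid-height, ȳ = 160 mm.
Transfer each piece to the centroidal x-axis using Ī + A·d² with d = y − 160:
  web: d = 0 mm → contributes +49 152 000 mm⁴
  top flange (beyond web): d = 154 mm → contributes +21 924 672 mm⁴
  bottom flange (beyond web): d = -154 mm → contributes +21 924 672 mm⁴
Total I = 93 001 344 mm⁴.
For the y-axis: x̄ = 20.54 mm.
Repeating about the centroidal y-axis gives I_y = 4 225 343 mm⁴.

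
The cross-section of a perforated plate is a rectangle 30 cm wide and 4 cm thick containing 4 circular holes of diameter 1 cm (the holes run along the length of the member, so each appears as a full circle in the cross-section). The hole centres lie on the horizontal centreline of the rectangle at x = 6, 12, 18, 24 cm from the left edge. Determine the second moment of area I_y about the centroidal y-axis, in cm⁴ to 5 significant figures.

I_y ≈ 8858.4 cm⁴

Split into non-overlapping primitives; take the origin at the lower-left of the bounding box.
Plate: 30 × 4, A = 120 cm², x = 15 cm, Ī = 9 000 cm⁴.
Hole 1 (subtracted): ⌀1, A = 0.7853982 cm², x = 6 cm, Ī = 0.04908739 cm⁴.
Hole 2 (subtracted): ⌀1, A = 0.7853982 cm², x = 12 cm, Ī = 0.04908739 cm⁴.
Hole 3 (subtracted): ⌀1, A = 0.7853982 cm², x = 18 cm, Ī = 0.04908739 cm⁴.
Hole 4 (subtracted): ⌀1, A = 0.7853982 cm², x = 24 cm, Ī = 0.04908739 cm⁴.
By symmetry the centroid is at mid-width, x̄ = 15 cm.
Transfer each piece to the centroidal y-axis using Ī + A·d² with d = x − 15:
  plate: d = 0 cm → contributes +9 000 cm⁴
  hole 1: d = -9 cm → contributes −63.66634 cm⁴
  hole 2: d = -3 cm → contributes −7.117671 cm⁴
  hole 3: d = 3 cm → contributes −7.117671 cm⁴
  hole 4: d = 9 cm → contributes −63.66634 cm⁴
Total I = 8858.432 cm⁴.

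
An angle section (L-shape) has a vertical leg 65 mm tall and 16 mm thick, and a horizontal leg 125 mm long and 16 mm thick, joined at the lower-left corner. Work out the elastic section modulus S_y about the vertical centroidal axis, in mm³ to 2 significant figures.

S_y ≈ 5.5 × 10⁴ mm³

Treat the section as a set of non-overlapping primitives; coordinates are from the bounding-box lower-left.
Vertical leg: 16 × 65, A = 1 040 mm², x = 8 mm, Ī = 22 187 mm⁴.
Horizontal leg (remainder): 109 × 16, A = 1 744 mm², x = 70.5 mm, Ī = 1 726 705 mm⁴.
Centroid: x̄ = ΣA·x / ΣA = 47.15 mm.
Transfer each piece to the vertical centroidal axis using Ī + A·d² with d = x − 47.15:
  vertical leg: d = -39.15 mm → contributes +1 616 405 mm⁴
  horizontal leg (remainder): d = 23.35 mm → contributes +2 677 386 mm⁴
Total I = 4 293 791 mm⁴.
Extreme fibre distance c = 77.85 mm; S = I/c = 55 156 mm³.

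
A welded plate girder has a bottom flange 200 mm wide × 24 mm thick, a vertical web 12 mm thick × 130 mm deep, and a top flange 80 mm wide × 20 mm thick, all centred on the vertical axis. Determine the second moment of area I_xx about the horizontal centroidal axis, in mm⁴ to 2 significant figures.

Treat the section as a set of non-overlapping primitives; coordinates are from the bounding-box lower-left.
Bottom plate: 200 × 24, A = 4 800 mm², y = 12 mm, Ī = 230 400 mm⁴.
Web plate: 12 × 130, A = 1 560 mm², y = 89 mm, Ī = 2 197 000 mm⁴.
Top plate: 80 × 20, A = 1 600 mm², y = 164 mm, Ī = 53 333 mm⁴.
Centroid: ȳ = ΣA·y / ΣA = 57.64 mm.
Transfer each piece to the horizontal centroidal axis using Ī + A·d² with d = y − 57.64:
  bottom plate: d = -45.64 mm → contributes +10 230 255 mm⁴
  web plate: d = 31.36 mm → contributes +3 730 867 mm⁴
  top plate: d = 106.4 mm → contributes +18 152 158 mm⁴
Total I = 32 113 280 mm⁴.

I_xx ≈ 3.2 × 10⁷ mm⁴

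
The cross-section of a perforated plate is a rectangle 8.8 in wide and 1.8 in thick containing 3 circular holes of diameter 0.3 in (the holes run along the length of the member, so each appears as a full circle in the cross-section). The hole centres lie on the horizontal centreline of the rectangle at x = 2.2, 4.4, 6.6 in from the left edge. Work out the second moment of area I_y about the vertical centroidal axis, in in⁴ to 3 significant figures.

Split into non-overlapping primitives; take the origin at the lower-left of the bounding box.
Plate: 8.8 × 1.8, A = 15.84 in², x = 4.4 in, Ī = 102.22 in⁴.
Hole 1 (subtracted): ⌀0.3, A = 0.070686 in², x = 2.2 in, Ī = 0.00039761 in⁴.
Hole 2 (subtracted): ⌀0.3, A = 0.070686 in², x = 4.4 in, Ī = 0.00039761 in⁴.
Hole 3 (subtracted): ⌀0.3, A = 0.070686 in², x = 6.6 in, Ī = 0.00039761 in⁴.
By symmetry the centroid is at mid-width, x̄ = 4.4 in.
Transfer each piece to the vertical centroidal axis using Ī + A·d² with d = x − 4.4:
  plate: d = 0 in → contributes +102.22 in⁴
  hole 1: d = -2.2 in → contributes −0.34252 in⁴
  hole 2: d = 0 in → contributes −0.00039761 in⁴
  hole 3: d = 2.2 in → contributes −0.34252 in⁴
Total I = 101.54 in⁴.

I_y ≈ 102 in⁴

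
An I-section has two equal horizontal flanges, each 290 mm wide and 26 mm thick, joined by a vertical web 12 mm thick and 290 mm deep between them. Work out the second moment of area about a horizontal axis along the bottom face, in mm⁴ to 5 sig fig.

I_base ≈ 9.4441 × 10⁸ mm⁴

Treat the section as a set of non-overlapping primitives; coordinates are from the bounding-box lower-left.
Bottom flange: 290 × 26, A = 7 540 mm², y = 13 mm, Ī = 424753.3 mm⁴.
Web: 12 × 290, A = 3 480 mm², y = 171 mm, Ī = 24 389 000 mm⁴.
Top flange: 290 × 26, A = 7 540 mm², y = 329 mm, Ī = 424753.3 mm⁴.
Transfer each piece to the base of the section using Ī + A·d² with d = y − 0:
  bottom flange: d = 13 mm → contributes +1 699 013 mm⁴
  web: d = 171 mm → contributes +126 147 680 mm⁴
  top flange: d = 329 mm → contributes +816 561 893 mm⁴
Total I = 944 408 587 mm⁴.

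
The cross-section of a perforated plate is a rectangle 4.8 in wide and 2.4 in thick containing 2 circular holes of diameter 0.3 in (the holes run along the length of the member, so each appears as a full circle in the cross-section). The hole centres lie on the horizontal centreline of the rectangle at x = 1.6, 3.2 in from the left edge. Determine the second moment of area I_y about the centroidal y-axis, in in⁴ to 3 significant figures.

Treat the section as a set of non-overlapping primitives; coordinates are from the bounding-box lower-left.
Plate: 4.8 × 2.4, A = 11.52 in², x = 2.4 in, Ī = 22.118 in⁴.
Hole 1 (subtracted): ⌀0.3, A = 0.070686 in², x = 1.6 in, Ī = 0.00039761 in⁴.
Hole 2 (subtracted): ⌀0.3, A = 0.070686 in², x = 3.2 in, Ī = 0.00039761 in⁴.
By symmetry the centroid is at mid-width, x̄ = 2.4 in.
Transfer each piece to the centroidal y-axis using Ī + A·d² with d = x − 2.4:
  plate: d = 0 in → contributes +22.118 in⁴
  hole 1: d = -0.8 in → contributes −0.045637 in⁴
  hole 2: d = 0.8 in → contributes −0.045637 in⁴
Total I = 22.027 in⁴.

I_y ≈ 22.0 in⁴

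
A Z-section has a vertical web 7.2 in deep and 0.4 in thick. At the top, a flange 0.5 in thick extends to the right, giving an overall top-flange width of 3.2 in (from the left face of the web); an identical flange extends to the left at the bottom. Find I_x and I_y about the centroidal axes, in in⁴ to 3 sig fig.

Decompose the section into non-overlapping parts with the origin at the bottom-left of its bounding rectangle.
Web: 0.4 × 7.2, A = 2.88 in², y = 3.6 in, Ī = 12.442 in⁴.
Top flange (beyond web): 2.8 × 0.5, A = 1.4 in², y = 6.95 in, Ī = 0.029167 in⁴.
Bottom flange (beyond web): 2.8 × 0.5, A = 1.4 in², y = 0.25 in, Ī = 0.029167 in⁴.
Centroid: ȳ = ΣA·y / ΣA = 3.6 in.
Transfer each piece to the centroidal x-axis using Ī + A·d² with d = y − 3.6:
  web: d = 0 in → contributes +12.442 in⁴
  top flange (beyond web): d = 3.35 in → contributes +15.741 in⁴
  bottom flange (beyond web): d = -3.35 in → contributes +15.741 in⁴
Total I = 43.923 in⁴.
For the y-axis: x̄ = 3 in.
Repeating about the centroidal y-axis gives I_y = 9.0357 in⁴.

I_x ≈ 43.9 in⁴, I_y ≈ 9.04 in⁴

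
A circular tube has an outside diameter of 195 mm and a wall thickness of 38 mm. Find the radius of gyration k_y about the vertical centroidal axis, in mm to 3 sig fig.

k_y ≈ 57.1 mm

Treat the section as a set of non-overlapping primitives; coordinates are from the bounding-box lower-left.
Outer circle: ⌀195, A = 29 865 mm², x = 97.5 mm, Ī = 70 975 481 mm⁴.
Bore (subtracted): ⌀119, A = 11 122 mm², x = 97.5 mm, Ī = 9 843 686 mm⁴.
By symmetry the centroid is at mid-width, x̄ = 97.5 mm.
All pieces are centred on the vertical centroidal axis, so I = ΣĪ (holes subtracted) = 61 131 795 mm⁴.
Radius of gyration: k = √(I/A) = √(61 131 795 / 18 743) = 57.111 mm.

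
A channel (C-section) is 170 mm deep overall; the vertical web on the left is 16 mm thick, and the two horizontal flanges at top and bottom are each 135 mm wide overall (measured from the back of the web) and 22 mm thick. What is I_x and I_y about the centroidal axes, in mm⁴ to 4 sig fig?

I_x ≈ 3.543 × 10⁷ mm⁴, I_y ≈ 1.439 × 10⁷ mm⁴

Split into non-overlapping primitives; take the origin at the lower-left of the bounding box.
Web: 16 × 170, A = 2 720 mm², y = 85 mm, Ī = 6 550 667 mm⁴.
Top flange (beyond web): 119 × 22, A = 2 618 mm², y = 159 mm, Ī = 105 593 mm⁴.
Bottom flange (beyond web): 119 × 22, A = 2 618 mm², y = 11 mm, Ī = 105 593 mm⁴.
By symmetry the centroid is at mid-height, ȳ = 85 mm.
Transfer each piece to the centroidal x-axis using Ī + A·d² with d = y − 85:
  web: d = 0 mm → contributes +6 550 667 mm⁴
  top flange (beyond web): d = 74 mm → contributes +14 441 761 mm⁴
  bottom flange (beyond web): d = -74 mm → contributes +14 441 761 mm⁴
Total I = 35 434 188 mm⁴.
For the y-axis: x̄ = 52.4231 mm.
Repeating about the centroidal y-axis gives I_y = 14 393 020 mm⁴.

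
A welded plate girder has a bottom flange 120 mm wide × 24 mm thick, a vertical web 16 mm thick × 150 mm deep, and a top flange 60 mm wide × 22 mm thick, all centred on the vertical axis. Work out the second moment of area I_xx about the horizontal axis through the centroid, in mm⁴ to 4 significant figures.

I_xx ≈ 3.341 × 10⁷ mm⁴

Decompose the section into non-overlapping parts with the origin at the bottom-left of its bounding rectangle.
Bottom plate: 120 × 24, A = 2 880 mm², y = 12 mm, Ī = 138 240 mm⁴.
Web plate: 16 × 150, A = 2 400 mm², y = 99 mm, Ī = 4 500 000 mm⁴.
Top plate: 60 × 22, A = 1 320 mm², y = 185 mm, Ī = 53 240 mm⁴.
Centroid: ȳ = ΣA·y / ΣA = 78.2364 mm.
Transfer each piece to the horizontal axis through the centroid using Ī + A·d² with d = y − 78.2364:
  bottom plate: d = -66.2364 mm → contributes +12 773 537 mm⁴
  web plate: d = 20.7636 mm → contributes +5 534 709 mm⁴
  top plate: d = 106.764 mm → contributes +15 099 226 mm⁴
Total I = 33 407 471 mm⁴.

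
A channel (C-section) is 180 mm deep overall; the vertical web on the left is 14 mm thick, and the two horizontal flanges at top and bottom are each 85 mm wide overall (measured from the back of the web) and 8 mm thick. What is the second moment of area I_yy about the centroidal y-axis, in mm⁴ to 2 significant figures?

I_yy ≈ 1.9 × 10⁶ mm⁴

Decompose the section into non-overlapping parts with the origin at the bottom-left of its bounding rectangle.
Web: 14 × 180, A = 2 520 mm², x = 7 mm, Ī = 41 160 mm⁴.
Top flange (beyond web): 71 × 8, A = 568 mm², x = 49.5 mm, Ī = 238 607 mm⁴.
Bottom flange (beyond web): 71 × 8, A = 568 mm², x = 49.5 mm, Ī = 238 607 mm⁴.
Centroid: x̄ = ΣA·x / ΣA = 20.21 mm.
Transfer each piece to the centroidal y-axis using Ī + A·d² with d = x − 20.21:
  web: d = -13.21 mm → contributes +480 623 mm⁴
  top flange (beyond web): d = 29.29 mm → contributes +726 040 mm⁴
  bottom flange (beyond web): d = 29.29 mm → contributes +726 040 mm⁴
Total I = 1 932 704 mm⁴.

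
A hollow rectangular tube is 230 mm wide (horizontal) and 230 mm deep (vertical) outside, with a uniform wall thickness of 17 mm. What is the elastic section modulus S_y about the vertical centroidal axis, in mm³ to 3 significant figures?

S_y ≈ 9.58 × 10⁵ mm³

Decompose the section into non-overlapping parts with the origin at the bottom-left of its bounding rectangle.
Outer rectangle: 230 × 230, A = 52 900 mm², x = 115 mm, Ī = 233 200 833 mm⁴.
Inner void (subtracted): 196 × 196, A = 38 416 mm², x = 115 mm, Ī = 122 982 421 mm⁴.
By symmetry the centroid is at mid-width, x̄ = 115 mm.
All pieces are centred on the vertical centroidal axis, so I = ΣĪ (holes subtracted) = 110 218 412 mm⁴.
Extreme fibre distance c = 115 mm; S = I/c = 958 421 mm³.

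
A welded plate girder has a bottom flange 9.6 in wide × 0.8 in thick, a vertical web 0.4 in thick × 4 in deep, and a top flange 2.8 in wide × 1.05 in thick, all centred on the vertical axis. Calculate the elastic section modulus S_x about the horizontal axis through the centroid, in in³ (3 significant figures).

S_x ≈ 14.1 in³

Split into non-overlapping primitives; take the origin at the lower-left of the bounding box.
Bottom plate: 9.6 × 0.8, A = 7.68 in², y = 0.4 in, Ī = 0.4096 in⁴.
Web plate: 0.4 × 4, A = 1.6 in², y = 2.8 in, Ī = 2.1333 in⁴.
Top plate: 2.8 × 1.05, A = 2.94 in², y = 5.325 in, Ī = 0.27011 in⁴.
Centroid: ȳ = ΣA·y / ΣA = 1.8991 in.
Transfer each piece to the horizontal axis through the centroid using Ī + A·d² with d = y − 1.8991:
  bottom plate: d = -1.4991 in → contributes +17.67 in⁴
  web plate: d = 0.90086 in → contributes +3.4318 in⁴
  top plate: d = 3.4259 in → contributes +34.775 in⁴
Total I = 55.877 in⁴.
Extreme fibre distance c = 3.9509 in; S = I/c = 14.143 in³.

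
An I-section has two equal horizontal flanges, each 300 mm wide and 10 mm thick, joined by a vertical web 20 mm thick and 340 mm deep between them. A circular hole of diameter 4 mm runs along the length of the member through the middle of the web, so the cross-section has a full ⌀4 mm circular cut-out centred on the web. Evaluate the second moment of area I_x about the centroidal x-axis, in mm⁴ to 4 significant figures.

I_x ≈ 2.493 × 10⁸ mm⁴

Split into non-overlapping primitives; take the origin at the lower-left of the bounding box.
Bottom flange: 300 × 10, A = 3 000 mm², y = 5 mm, Ī = 25 000 mm⁴.
Web: 20 × 340, A = 6 800 mm², y = 180 mm, Ī = 65 506 667 mm⁴.
Top flange: 300 × 10, A = 3 000 mm², y = 355 mm, Ī = 25 000 mm⁴.
Hole (subtracted): ⌀4, A = 12.5664 mm², y = 180 mm, Ī = 12.5664 mm⁴.
By symmetry the centroid is at mid-height, ȳ = 180 mm.
Transfer each piece to the centroidal x-axis using Ī + A·d² with d = y − 180:
  bottom flange: d = -175 mm → contributes +91 900 000 mm⁴
  web: d = 0 mm → contributes +65 506 667 mm⁴
  top flange: d = 175 mm → contributes +91 900 000 mm⁴
  hole: d = 0 mm → contributes −12.5664 mm⁴
Total I = 249 306 654 mm⁴.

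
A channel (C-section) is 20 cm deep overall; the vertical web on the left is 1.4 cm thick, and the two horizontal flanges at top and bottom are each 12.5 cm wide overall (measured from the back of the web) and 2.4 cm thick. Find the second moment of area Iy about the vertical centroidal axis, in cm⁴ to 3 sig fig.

Iy ≈ 1270 cm⁴

Break the section into simple shapes (no overlaps), measuring from the bottom-left corner of the bounding box.
Web: 1.4 × 20, A = 28 cm², x = 0.7 cm, Ī = 4.5733 cm⁴.
Top flange (beyond web): 11.1 × 2.4, A = 26.64 cm², x = 6.95 cm, Ī = 273.53 cm⁴.
Bottom flange (beyond web): 11.1 × 2.4, A = 26.64 cm², x = 6.95 cm, Ī = 273.53 cm⁴.
Centroid: x̄ = ΣA·x / ΣA = 4.7969 cm.
Transfer each piece to the vertical centroidal axis using Ī + A·d² with d = x − 4.7969:
  web: d = -4.0969 cm → contributes +474.55 cm⁴
  top flange (beyond web): d = 2.1531 cm → contributes +397.02 cm⁴
  bottom flange (beyond web): d = 2.1531 cm → contributes +397.02 cm⁴
Total I = 1268.6 cm⁴.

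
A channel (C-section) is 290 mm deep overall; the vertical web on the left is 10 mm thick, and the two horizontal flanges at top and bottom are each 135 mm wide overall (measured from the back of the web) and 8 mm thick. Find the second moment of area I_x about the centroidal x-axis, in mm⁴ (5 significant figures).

Decompose the section into non-overlapping parts with the origin at the bottom-left of its bounding rectangle.
Web: 10 × 290, A = 2 900 mm², y = 145 mm, Ī = 20 324 167 mm⁴.
Top flange (beyond web): 125 × 8, A = 1 000 mm², y = 286 mm, Ī = 5333.333 mm⁴.
Bottom flange (beyond web): 125 × 8, A = 1 000 mm², y = 4 mm, Ī = 5333.333 mm⁴.
By symmetry the centroid is at mid-height, ȳ = 145 mm.
Transfer each piece to the centroidal x-axis using Ī + A·d² with d = y − 145:
  web: d = 0 mm → contributes +20 324 167 mm⁴
  top flange (beyond web): d = 141 mm → contributes +19 886 333 mm⁴
  bottom flange (beyond web): d = -141 mm → contributes +19 886 333 mm⁴
Total I = 60 096 833 mm⁴.

I_x ≈ 6.0097 × 10⁷ mm⁴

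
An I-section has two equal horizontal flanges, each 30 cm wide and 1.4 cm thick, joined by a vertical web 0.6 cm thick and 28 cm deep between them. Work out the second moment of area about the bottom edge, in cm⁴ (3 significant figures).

Split into non-overlapping primitives; take the origin at the lower-left of the bounding box.
Bottom flange: 30 × 1.4, A = 42 cm², y = 0.7 cm, Ī = 6.86 cm⁴.
Web: 0.6 × 28, A = 16.8 cm², y = 15.4 cm, Ī = 1097.6 cm⁴.
Top flange: 30 × 1.4, A = 42 cm², y = 30.1 cm, Ī = 6.86 cm⁴.
Transfer each piece to the bottom edge using Ī + A·d² with d = y − 0:
  bottom flange: d = 0.7 cm → contributes +27.44 cm⁴
  web: d = 15.4 cm → contributes +5081.9 cm⁴
  top flange: d = 30.1 cm → contributes +38 059 cm⁴
Total I = 43 169 cm⁴.

I_base ≈ 4.32 × 10⁴ cm⁴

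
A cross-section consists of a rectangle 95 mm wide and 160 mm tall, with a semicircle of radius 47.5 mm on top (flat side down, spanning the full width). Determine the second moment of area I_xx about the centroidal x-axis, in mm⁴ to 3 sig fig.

I_xx ≈ 6.18 × 10⁷ mm⁴

Split into non-overlapping primitives; take the origin at the lower-left of the bounding box.
Rectangular body: 95 × 160, A = 15 200 mm², y = 80 mm, Ī = 32 426 667 mm⁴.
Semicircular cap: semicircle r = 47.5, A = 3544.1 mm², y = 180.16 mm, Ī = 558 736 mm⁴.
Centroid: ȳ = ΣA·y / ΣA = 98.938 mm.
Transfer each piece to the centroidal x-axis using Ī + A·d² with d = y − 98.938:
  rectangular body: d = -18.938 mm → contributes +37 878 136 mm⁴
  semicircular cap: d = 81.222 mm → contributes +23 939 034 mm⁴
Total I = 61 817 170 mm⁴.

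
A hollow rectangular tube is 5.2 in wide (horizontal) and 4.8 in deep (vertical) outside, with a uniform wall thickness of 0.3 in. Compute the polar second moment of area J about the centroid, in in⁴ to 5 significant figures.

J ≈ 41.698 in⁴

Treat the section as a set of non-overlapping primitives; coordinates are from the bounding-box lower-left.
Outer rectangle: 5.2 × 4.8, A = 24.96 in², y = 2.4 in, Ī = 47.9232 in⁴.
Inner void (subtracted): 4.6 × 4.2, A = 19.32 in², y = 2.4 in, Ī = 28.4004 in⁴.
By symmetry the centroid is at mid-height, ȳ = 2.4 in.
All pieces are centred on the centroidal x-axis, so I = ΣĪ (holes subtracted) = 19.5228 in⁴.
Repeating about the centroidal y-axis gives I_y = 22.1756 in⁴.
Polar second moment: J = I_x + I_y = 41.6984 in⁴.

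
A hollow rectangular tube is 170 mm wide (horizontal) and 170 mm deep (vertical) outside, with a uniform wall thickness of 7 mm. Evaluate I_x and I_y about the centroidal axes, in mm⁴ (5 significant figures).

Treat the section as a set of non-overlapping primitives; coordinates are from the bounding-box lower-left.
Outer rectangle: 170 × 170, A = 28 900 mm², y = 85 mm, Ī = 69 600 833 mm⁴.
Inner void (subtracted): 156 × 156, A = 24 336 mm², y = 85 mm, Ī = 49 353 408 mm⁴.
By symmetry the centroid is at mid-height, ȳ = 85 mm.
All pieces are centred on the centroidal x-axis, so I = ΣĪ (holes subtracted) = 20 247 425 mm⁴.
Repeating about the centroidal y-axis gives I_y = 20 247 425 mm⁴.

I_x ≈ 2.0247 × 10⁷ mm⁴, I_y ≈ 2.0247 × 10⁷ mm⁴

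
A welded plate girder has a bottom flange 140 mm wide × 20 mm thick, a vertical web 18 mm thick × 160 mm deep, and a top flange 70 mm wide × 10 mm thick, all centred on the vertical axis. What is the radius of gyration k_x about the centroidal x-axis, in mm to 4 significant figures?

k_x ≈ 66.45 mm

Treat the section as a set of non-overlapping primitives; coordinates are from the bounding-box lower-left.
Bottom plate: 140 × 20, A = 2 800 mm², y = 10 mm, Ī = 93333.3 mm⁴.
Web plate: 18 × 160, A = 2 880 mm², y = 100 mm, Ī = 6 144 000 mm⁴.
Top plate: 70 × 10, A = 700 mm², y = 185 mm, Ī = 5833.33 mm⁴.
Centroid: ȳ = ΣA·y / ΣA = 69.8276 mm.
Transfer each piece to the centroidal x-axis using Ī + A·d² with d = y − 69.8276:
  bottom plate: d = -59.8276 mm → contributes +10 115 486 mm⁴
  web plate: d = 30.1724 mm → contributes +8 765 879 mm⁴
  top plate: d = 115.172 mm → contributes +9 291 113 mm⁴
Total I = 28 172 477 mm⁴.
Radius of gyration: k = √(I/A) = √(28 172 477 / 6 380) = 66.4511 mm.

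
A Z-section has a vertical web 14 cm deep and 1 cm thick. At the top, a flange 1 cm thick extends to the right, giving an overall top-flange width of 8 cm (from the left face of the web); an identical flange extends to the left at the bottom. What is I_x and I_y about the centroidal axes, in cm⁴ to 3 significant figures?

I_x ≈ 821 cm⁴, I_y ≈ 282 cm⁴

Decompose the section into non-overlapping parts with the origin at the bottom-left of its bounding rectangle.
Web: 1 × 14, A = 14 cm², y = 7 cm, Ī = 228.67 cm⁴.
Top flange (beyond web): 7 × 1, A = 7 cm², y = 13.5 cm, Ī = 0.58333 cm⁴.
Bottom flange (beyond web): 7 × 1, A = 7 cm², y = 0.5 cm, Ī = 0.58333 cm⁴.
Centroid: ȳ = ΣA·y / ΣA = 7 cm.
Transfer each piece to the centroidal x-axis using Ī + A·d² with d = y − 7:
  web: d = 0 cm → contributes +228.67 cm⁴
  top flange (beyond web): d = 6.5 cm → contributes +296.33 cm⁴
  bottom flange (beyond web): d = -6.5 cm → contributes +296.33 cm⁴
Total I = 821.33 cm⁴.
For the y-axis: x̄ = 7.5 cm.
Repeating about the centroidal y-axis gives I_y = 282.33 cm⁴.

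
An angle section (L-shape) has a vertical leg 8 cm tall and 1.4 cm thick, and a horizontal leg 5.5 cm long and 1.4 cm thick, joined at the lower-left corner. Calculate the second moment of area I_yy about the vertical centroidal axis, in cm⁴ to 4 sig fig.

I_yy ≈ 38.57 cm⁴

Treat the section as a set of non-overlapping primitives; coordinates are from the bounding-box lower-left.
Vertical leg: 1.4 × 8, A = 11.2 cm², x = 0.7 cm, Ī = 1.82933 cm⁴.
Horizontal leg (remainder): 4.1 × 1.4, A = 5.74 cm², x = 3.45 cm, Ī = 8.04078 cm⁴.
Centroid: x̄ = ΣA·x / ΣA = 1.63182 cm.
Transfer each piece to the vertical centroidal axis using Ī + A·d² with d = x − 1.63182:
  vertical leg: d = -0.931818 cm → contributes +11.5541 cm⁴
  horizontal leg (remainder): d = 1.81818 cm → contributes +27.016 cm⁴
Total I = 38.5701 cm⁴.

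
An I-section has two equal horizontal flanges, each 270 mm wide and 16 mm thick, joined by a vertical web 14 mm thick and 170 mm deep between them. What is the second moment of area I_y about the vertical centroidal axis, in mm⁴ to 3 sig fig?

I_y ≈ 5.25 × 10⁷ mm⁴

Treat the section as a set of non-overlapping primitives; coordinates are from the bounding-box lower-left.
Bottom flange: 270 × 16, A = 4 320 mm², x = 135 mm, Ī = 26 244 000 mm⁴.
Web: 14 × 170, A = 2 380 mm², x = 135 mm, Ī = 38 873 mm⁴.
Top flange: 270 × 16, A = 4 320 mm², x = 135 mm, Ī = 26 244 000 mm⁴.
By symmetry the centroid is at mid-width, x̄ = 135 mm.
All pieces are centred on the vertical centroidal axis, so I = ΣĪ = 52 526 873 mm⁴.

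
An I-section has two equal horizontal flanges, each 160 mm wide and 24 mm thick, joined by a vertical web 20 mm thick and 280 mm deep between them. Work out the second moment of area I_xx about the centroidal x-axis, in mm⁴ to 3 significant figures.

Treat the section as a set of non-overlapping primitives; coordinates are from the bounding-box lower-left.
Bottom flange: 160 × 24, A = 3 840 mm², y = 12 mm, Ī = 184 320 mm⁴.
Web: 20 × 280, A = 5 600 mm², y = 164 mm, Ī = 36 586 667 mm⁴.
Top flange: 160 × 24, A = 3 840 mm², y = 316 mm, Ī = 184 320 mm⁴.
By symmetry the centroid is at mid-height, ȳ = 164 mm.
Transfer each piece to the centroidal x-axis using Ī + A·d² with d = y − 164:
  bottom flange: d = -152 mm → contributes +88 903 680 mm⁴
  web: d = 0 mm → contributes +36 586 667 mm⁴
  top flange: d = 152 mm → contributes +88 903 680 mm⁴
Total I = 214 394 027 mm⁴.

I_xx ≈ 2.14 × 10⁸ mm⁴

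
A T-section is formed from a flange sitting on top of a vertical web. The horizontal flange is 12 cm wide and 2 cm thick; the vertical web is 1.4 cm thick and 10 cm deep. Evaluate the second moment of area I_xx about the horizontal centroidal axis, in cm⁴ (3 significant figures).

Split into non-overlapping primitives; take the origin at the lower-left of the bounding box.
Flange: 12 × 2, A = 24 cm², y = 11 cm, Ī = 8 cm⁴.
Web: 1.4 × 10, A = 14 cm², y = 5 cm, Ī = 116.67 cm⁴.
Centroid: ȳ = ΣA·y / ΣA = 8.7895 cm.
Transfer each piece to the horizontal centroidal axis using Ī + A·d² with d = y − 8.7895:
  flange: d = 2.2105 cm → contributes +125.27 cm⁴
  web: d = -3.7895 cm → contributes +317.71 cm⁴
Total I = 442.98 cm⁴.

I_xx ≈ 443 cm⁴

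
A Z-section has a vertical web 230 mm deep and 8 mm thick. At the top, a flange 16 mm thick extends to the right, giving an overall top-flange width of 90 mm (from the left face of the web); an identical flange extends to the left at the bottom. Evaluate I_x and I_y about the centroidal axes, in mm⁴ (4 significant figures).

Break the section into simple shapes (no overlaps), measuring from the bottom-left corner of the bounding box.
Web: 8 × 230, A = 1 840 mm², y = 115 mm, Ī = 8 111 333 mm⁴.
Top flange (beyond web): 82 × 16, A = 1 312 mm², y = 222 mm, Ī = 27989.3 mm⁴.
Bottom flange (beyond web): 82 × 16, A = 1 312 mm², y = 8 mm, Ī = 27989.3 mm⁴.
Centroid: ȳ = ΣA·y / ΣA = 115 mm.
Transfer each piece to the centroidal x-axis using Ī + A·d² with d = y − 115:
  web: d = 0 mm → contributes +8 111 333 mm⁴
  top flange (beyond web): d = 107 mm → contributes +15 049 077 mm⁴
  bottom flange (beyond web): d = -107 mm → contributes +15 049 077 mm⁴
Total I = 38 209 488 mm⁴.
For the y-axis: x̄ = 86 mm.
Repeating about the centroidal y-axis gives I_y = 6 793 728 mm⁴.

I_x ≈ 3.821 × 10⁷ mm⁴, I_y ≈ 6.794 × 10⁶ mm⁴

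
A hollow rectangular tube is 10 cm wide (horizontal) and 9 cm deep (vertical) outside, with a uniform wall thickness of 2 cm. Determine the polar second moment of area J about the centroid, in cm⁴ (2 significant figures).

Treat the section as a set of non-overlapping primitives; coordinates are from the bounding-box lower-left.
Outer rectangle: 10 × 9, A = 90 cm², y = 4.5 cm, Ī = 607.5 cm⁴.
Inner void (subtracted): 6 × 5, A = 30 cm², y = 4.5 cm, Ī = 62.5 cm⁴.
By symmetry the centroid is at mid-height, ȳ = 4.5 cm.
All pieces are centred on the centroidal x-axis, so I = ΣĪ (holes subtracted) = 545 cm⁴.
Repeating about the centroidal y-axis gives I_y = 660 cm⁴.
Polar second moment: J = I_x + I_y = 1 205 cm⁴.

J ≈ 1200 cm⁴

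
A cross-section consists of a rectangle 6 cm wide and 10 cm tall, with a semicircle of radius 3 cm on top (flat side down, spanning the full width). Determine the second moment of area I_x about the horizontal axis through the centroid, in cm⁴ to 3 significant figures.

Decompose the section into non-overlapping parts with the origin at the bottom-left of its bounding rectangle.
Rectangular body: 6 × 10, A = 60 cm², y = 5 cm, Ī = 500 cm⁴.
Semicircular cap: semicircle r = 3, A = 14.137 cm², y = 11.273 cm, Ī = 8.8903 cm⁴.
Centroid: ȳ = ΣA·y / ΣA = 6.1962 cm.
Transfer each piece to the horizontal axis through the centroid using Ī + A·d² with d = y − 6.1962:
  rectangular body: d = -1.1962 cm → contributes +585.86 cm⁴
  semicircular cap: d = 5.077 cm → contributes +373.29 cm⁴
Total I = 959.15 cm⁴.

I_x ≈ 959 cm⁴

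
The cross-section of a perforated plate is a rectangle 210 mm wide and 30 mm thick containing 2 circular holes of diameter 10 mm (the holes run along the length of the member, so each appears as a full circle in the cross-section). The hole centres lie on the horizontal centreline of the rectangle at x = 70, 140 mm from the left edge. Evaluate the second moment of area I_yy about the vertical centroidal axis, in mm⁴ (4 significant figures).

Split into non-overlapping primitives; take the origin at the lower-left of the bounding box.
Plate: 210 × 30, A = 6 300 mm², x = 105 mm, Ī = 23 152 500 mm⁴.
Hole 1 (subtracted): ⌀10, A = 78.5398 mm², x = 70 mm, Ī = 490.874 mm⁴.
Hole 2 (subtracted): ⌀10, A = 78.5398 mm², x = 140 mm, Ī = 490.874 mm⁴.
By symmetry the centroid is at mid-width, x̄ = 105 mm.
Transfer each piece to the vertical centroidal axis using Ī + A·d² with d = x − 105:
  plate: d = 0 mm → contributes +23 152 500 mm⁴
  hole 1: d = -35 mm → contributes −96702.1 mm⁴
  hole 2: d = 35 mm → contributes −96702.1 mm⁴
Total I = 22 959 096 mm⁴.

I_yy ≈ 2.296 × 10⁷ mm⁴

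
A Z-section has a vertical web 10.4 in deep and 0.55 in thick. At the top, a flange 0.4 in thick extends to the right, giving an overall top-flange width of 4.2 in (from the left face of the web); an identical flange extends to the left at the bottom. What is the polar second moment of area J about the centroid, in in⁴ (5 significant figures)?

Break the section into simple shapes (no overlaps), measuring from the bottom-left corner of the bounding box.
Web: 0.55 × 10.4, A = 5.72 in², y = 5.2 in, Ī = 51.55627 in⁴.
Top flange (beyond web): 3.65 × 0.4, A = 1.46 in², y = 10.2 in, Ī = 0.01946667 in⁴.
Bottom flange (beyond web): 3.65 × 0.4, A = 1.46 in², y = 0.2 in, Ī = 0.01946667 in⁴.
Centroid: ȳ = ΣA·y / ΣA = 5.2 in.
Transfer each piece to the centroidal x-axis using Ī + A·d² with d = y − 5.2:
  web: d = 0 in → contributes +51.55627 in⁴
  top flange (beyond web): d = 5 in → contributes +36.51947 in⁴
  bottom flange (beyond web): d = -5 in → contributes +36.51947 in⁴
Total I = 124.5952 in⁴.
For the y-axis: x̄ = 3.925 in.
Repeating about the centroidal y-axis gives I_y = 16.2632 in⁴.
Polar second moment: J = I_x + I_y = 140.8584 in⁴.

J ≈ 140.86 in⁴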